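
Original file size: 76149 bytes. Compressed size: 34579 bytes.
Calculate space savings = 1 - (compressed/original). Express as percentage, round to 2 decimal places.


ratio = compressed/original = 34579/76149 = 0.454097
savings = 1 - ratio = 1 - 0.454097 = 0.545903
as a percentage: 0.545903 * 100 = 54.59%

Space savings = 1 - 34579/76149 = 54.59%


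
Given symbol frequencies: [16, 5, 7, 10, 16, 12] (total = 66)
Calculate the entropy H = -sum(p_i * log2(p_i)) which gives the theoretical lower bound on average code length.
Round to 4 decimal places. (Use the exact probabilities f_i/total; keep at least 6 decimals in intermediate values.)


Per-symbol terms -p_i * log2(p_i) with p_i = f_i/66:
  p = 16/66 = 0.242424: log2(p) = -2.044394, -p*log2(p) = 0.495611
  p = 5/66 = 0.075758: log2(p) = -3.722466, -p*log2(p) = 0.282005
  p = 7/66 = 0.106061: log2(p) = -3.237039, -p*log2(p) = 0.343322
  p = 10/66 = 0.151515: log2(p) = -2.722466, -p*log2(p) = 0.412495
  p = 16/66 = 0.242424: log2(p) = -2.044394, -p*log2(p) = 0.495611
  p = 12/66 = 0.181818: log2(p) = -2.459432, -p*log2(p) = 0.447169
H = 0.495611 + 0.282005 + 0.343322 + 0.412495 + 0.495611 + 0.447169 = 2.476213

H = 2.4762 bits/symbol


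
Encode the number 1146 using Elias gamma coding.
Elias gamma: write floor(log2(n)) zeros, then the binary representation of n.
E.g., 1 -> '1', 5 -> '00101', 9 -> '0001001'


num_bits = floor(log2(1146)) + 1 = 11
leading_zeros = num_bits - 1 = 10
binary(1146) = 10001111010

Elias gamma(1146) = '0000000000' + '10001111010' = 000000000010001111010 (21 bits)


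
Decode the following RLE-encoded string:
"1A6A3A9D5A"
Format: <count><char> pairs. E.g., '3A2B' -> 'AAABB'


Expanding each <count><char> pair:
  1A -> 'A'
  6A -> 'AAAAAA'
  3A -> 'AAA'
  9D -> 'DDDDDDDDD'
  5A -> 'AAAAA'

Decoded = AAAAAAAAAADDDDDDDDDAAAAA


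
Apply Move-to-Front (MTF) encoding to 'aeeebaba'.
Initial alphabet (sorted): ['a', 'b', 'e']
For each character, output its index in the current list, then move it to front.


MTF encoding:
'a': index 0 in ['a', 'b', 'e'] -> ['a', 'b', 'e']
'e': index 2 in ['a', 'b', 'e'] -> ['e', 'a', 'b']
'e': index 0 in ['e', 'a', 'b'] -> ['e', 'a', 'b']
'e': index 0 in ['e', 'a', 'b'] -> ['e', 'a', 'b']
'b': index 2 in ['e', 'a', 'b'] -> ['b', 'e', 'a']
'a': index 2 in ['b', 'e', 'a'] -> ['a', 'b', 'e']
'b': index 1 in ['a', 'b', 'e'] -> ['b', 'a', 'e']
'a': index 1 in ['b', 'a', 'e'] -> ['a', 'b', 'e']


Output: [0, 2, 0, 0, 2, 2, 1, 1]


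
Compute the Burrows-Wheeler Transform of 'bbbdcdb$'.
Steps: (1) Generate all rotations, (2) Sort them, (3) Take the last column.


Rotations (sorted):
  0: $bbbdcdb -> last char: b
  1: b$bbbdcd -> last char: d
  2: bbbdcdb$ -> last char: $
  3: bbdcdb$b -> last char: b
  4: bdcdb$bb -> last char: b
  5: cdb$bbbd -> last char: d
  6: db$bbbdc -> last char: c
  7: dcdb$bbb -> last char: b


BWT = bd$bbdcb


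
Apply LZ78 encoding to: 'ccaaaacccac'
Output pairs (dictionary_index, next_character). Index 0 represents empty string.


LZ78 encoding steps:
Dictionary: {0: ''}
Step 1: w='' (idx 0), next='c' -> output (0, 'c'), add 'c' as idx 1
Step 2: w='c' (idx 1), next='a' -> output (1, 'a'), add 'ca' as idx 2
Step 3: w='' (idx 0), next='a' -> output (0, 'a'), add 'a' as idx 3
Step 4: w='a' (idx 3), next='a' -> output (3, 'a'), add 'aa' as idx 4
Step 5: w='c' (idx 1), next='c' -> output (1, 'c'), add 'cc' as idx 5
Step 6: w='ca' (idx 2), next='c' -> output (2, 'c'), add 'cac' as idx 6


Encoded: [(0, 'c'), (1, 'a'), (0, 'a'), (3, 'a'), (1, 'c'), (2, 'c')]


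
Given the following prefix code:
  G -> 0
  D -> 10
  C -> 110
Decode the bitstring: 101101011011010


Decoding step by step:
Bits 10 -> D
Bits 110 -> C
Bits 10 -> D
Bits 110 -> C
Bits 110 -> C
Bits 10 -> D


Decoded message: DCDCCD


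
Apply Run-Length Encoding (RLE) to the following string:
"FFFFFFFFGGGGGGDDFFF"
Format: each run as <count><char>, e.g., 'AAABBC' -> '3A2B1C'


Scanning runs left to right:
  i=0: run of 'F' x 8 -> '8F'
  i=8: run of 'G' x 6 -> '6G'
  i=14: run of 'D' x 2 -> '2D'
  i=16: run of 'F' x 3 -> '3F'

RLE = 8F6G2D3F


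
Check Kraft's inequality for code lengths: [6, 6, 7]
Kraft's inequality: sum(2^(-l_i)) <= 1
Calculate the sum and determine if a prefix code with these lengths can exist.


Sum = 2^(-6) + 2^(-6) + 2^(-7)
    = 0.015625 + 0.015625 + 0.0078125
    = 5/128 = 0.0390625
Since 0.0390625 <= 1, Kraft's inequality IS satisfied.
A prefix code with these lengths CAN exist.

Kraft sum = 0.0390625. Satisfied.


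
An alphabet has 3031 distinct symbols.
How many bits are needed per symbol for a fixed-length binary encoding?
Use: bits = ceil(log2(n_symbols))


log2(3031) = 11.5656
Bracket: 2^11 = 2048 < 3031 <= 2^12 = 4096
So ceil(log2(3031)) = 12

bits = ceil(log2(3031)) = ceil(11.5656) = 12 bits


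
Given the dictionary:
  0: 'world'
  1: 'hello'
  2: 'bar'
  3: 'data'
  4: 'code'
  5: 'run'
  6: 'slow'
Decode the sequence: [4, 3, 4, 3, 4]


Look up each index in the dictionary:
  4 -> 'code'
  3 -> 'data'
  4 -> 'code'
  3 -> 'data'
  4 -> 'code'

Decoded: "code data code data code"


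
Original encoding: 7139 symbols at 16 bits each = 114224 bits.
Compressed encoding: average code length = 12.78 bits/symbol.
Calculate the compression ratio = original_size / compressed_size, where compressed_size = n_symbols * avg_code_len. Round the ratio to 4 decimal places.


original_size = n_symbols * orig_bits = 7139 * 16 = 114224 bits
compressed_size = n_symbols * avg_code_len = 7139 * 12.78 = 91236.42 bits
ratio = original_size / compressed_size = 114224 / 91236.42 = 1.252

Compression ratio = 1.252


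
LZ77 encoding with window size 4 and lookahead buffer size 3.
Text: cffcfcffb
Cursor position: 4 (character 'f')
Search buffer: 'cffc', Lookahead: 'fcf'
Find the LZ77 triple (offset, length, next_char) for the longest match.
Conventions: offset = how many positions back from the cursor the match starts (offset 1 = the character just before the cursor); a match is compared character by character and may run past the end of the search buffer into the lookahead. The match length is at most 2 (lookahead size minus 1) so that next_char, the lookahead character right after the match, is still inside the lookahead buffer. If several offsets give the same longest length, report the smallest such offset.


Try each offset into the search buffer:
  offset=1 (pos 3, char 'c'): match length 0
  offset=2 (pos 2, char 'f'): match length 2
  offset=3 (pos 1, char 'f'): match length 1
  offset=4 (pos 0, char 'c'): match length 0
Longest match has length 2 at offset 2.
next_char = character at position 4 + 2 = 6 -> 'f'

Best match: offset=2, length=2 (matching 'fc' starting at position 2)
LZ77 triple: (2, 2, 'f')


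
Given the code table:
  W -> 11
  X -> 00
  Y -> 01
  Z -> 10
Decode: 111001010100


Decoding:
11 -> W
10 -> Z
01 -> Y
01 -> Y
01 -> Y
00 -> X


Result: WZYYYX


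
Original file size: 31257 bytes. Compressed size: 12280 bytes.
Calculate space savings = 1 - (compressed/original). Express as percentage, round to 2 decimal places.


ratio = compressed/original = 12280/31257 = 0.392872
savings = 1 - ratio = 1 - 0.392872 = 0.607128
as a percentage: 0.607128 * 100 = 60.71%

Space savings = 1 - 12280/31257 = 60.71%


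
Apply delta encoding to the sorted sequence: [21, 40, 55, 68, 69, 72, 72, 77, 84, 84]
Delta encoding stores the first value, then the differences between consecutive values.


First value: 21
Deltas:
  40 - 21 = 19
  55 - 40 = 15
  68 - 55 = 13
  69 - 68 = 1
  72 - 69 = 3
  72 - 72 = 0
  77 - 72 = 5
  84 - 77 = 7
  84 - 84 = 0


Delta encoded: [21, 19, 15, 13, 1, 3, 0, 5, 7, 0]


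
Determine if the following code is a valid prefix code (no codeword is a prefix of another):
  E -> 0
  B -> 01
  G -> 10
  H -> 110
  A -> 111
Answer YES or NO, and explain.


Checking each pair (does one codeword prefix another?):
  E='0' vs B='01': prefix -- VIOLATION

NO -- this is NOT a valid prefix code. E (0) is a prefix of B (01).


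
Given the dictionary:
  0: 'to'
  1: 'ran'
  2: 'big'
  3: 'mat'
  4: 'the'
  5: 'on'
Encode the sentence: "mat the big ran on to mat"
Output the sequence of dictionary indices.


Look up each word in the dictionary:
  'mat' -> 3
  'the' -> 4
  'big' -> 2
  'ran' -> 1
  'on' -> 5
  'to' -> 0
  'mat' -> 3

Encoded: [3, 4, 2, 1, 5, 0, 3]


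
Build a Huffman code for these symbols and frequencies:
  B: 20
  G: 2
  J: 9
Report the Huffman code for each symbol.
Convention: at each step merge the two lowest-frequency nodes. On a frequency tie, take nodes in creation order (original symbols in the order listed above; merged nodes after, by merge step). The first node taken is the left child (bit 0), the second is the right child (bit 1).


Huffman tree construction:
Step 1: Merge G(2) + J(9) = 11
Step 2: Merge (G+J)(11) + B(20) = 31
Read each symbol's code off the tree from the root (left child = 0, right child = 1).

Codes:
  B: 1 (length 1)
  G: 00 (length 2)
  J: 01 (length 2)
Average code length: 42/31 = 1.3548 bits/symbol


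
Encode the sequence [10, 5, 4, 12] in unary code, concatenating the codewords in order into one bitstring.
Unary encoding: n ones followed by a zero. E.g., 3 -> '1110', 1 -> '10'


Encode each number as n ones followed by a terminating 0:
  10 -> 11111111110 (11 bits)
  5 -> 111110 (6 bits)
  4 -> 11110 (5 bits)
  12 -> 1111111111110 (13 bits)
Total length = 11 + 6 + 5 + 13 = 35 bits.

Unary([10, 5, 4, 12]) = 11111111110111110111101111111111110 (35 bits)


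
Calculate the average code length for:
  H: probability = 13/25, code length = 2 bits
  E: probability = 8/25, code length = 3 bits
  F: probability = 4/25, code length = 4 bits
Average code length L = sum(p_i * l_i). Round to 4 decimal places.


Weighted contributions p_i * l_i:
  H: (13/25) * 2 = 26/25
  E: (8/25) * 3 = 24/25
  F: (4/25) * 4 = 16/25
Sum = (26 + 24 + 16)/25 = 66/25

L = 66/25 = 2.6400 bits/symbol


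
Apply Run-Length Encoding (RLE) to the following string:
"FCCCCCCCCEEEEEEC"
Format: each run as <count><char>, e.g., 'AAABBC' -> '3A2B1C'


Scanning runs left to right:
  i=0: run of 'F' x 1 -> '1F'
  i=1: run of 'C' x 8 -> '8C'
  i=9: run of 'E' x 6 -> '6E'
  i=15: run of 'C' x 1 -> '1C'

RLE = 1F8C6E1C


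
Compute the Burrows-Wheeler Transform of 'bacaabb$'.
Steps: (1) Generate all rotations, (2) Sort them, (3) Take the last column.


Rotations (sorted):
  0: $bacaabb -> last char: b
  1: aabb$bac -> last char: c
  2: abb$baca -> last char: a
  3: acaabb$b -> last char: b
  4: b$bacaab -> last char: b
  5: bacaabb$ -> last char: $
  6: bb$bacaa -> last char: a
  7: caabb$ba -> last char: a


BWT = bcabb$aa


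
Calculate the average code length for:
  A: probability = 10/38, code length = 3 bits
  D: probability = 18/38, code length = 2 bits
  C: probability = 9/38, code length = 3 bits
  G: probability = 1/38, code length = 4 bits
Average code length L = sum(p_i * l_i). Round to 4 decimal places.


Weighted contributions p_i * l_i:
  A: (10/38) * 3 = 30/38
  D: (18/38) * 2 = 36/38
  C: (9/38) * 3 = 27/38
  G: (1/38) * 4 = 4/38
Sum = (30 + 36 + 27 + 4)/38 = 97/38

L = 97/38 = 2.5526 bits/symbol


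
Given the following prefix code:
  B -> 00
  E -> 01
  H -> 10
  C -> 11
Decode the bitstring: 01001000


Decoding step by step:
Bits 01 -> E
Bits 00 -> B
Bits 10 -> H
Bits 00 -> B


Decoded message: EBHB


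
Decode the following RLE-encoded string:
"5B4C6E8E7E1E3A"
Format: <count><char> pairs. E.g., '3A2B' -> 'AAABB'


Expanding each <count><char> pair:
  5B -> 'BBBBB'
  4C -> 'CCCC'
  6E -> 'EEEEEE'
  8E -> 'EEEEEEEE'
  7E -> 'EEEEEEE'
  1E -> 'E'
  3A -> 'AAA'

Decoded = BBBBBCCCCEEEEEEEEEEEEEEEEEEEEEEAAA


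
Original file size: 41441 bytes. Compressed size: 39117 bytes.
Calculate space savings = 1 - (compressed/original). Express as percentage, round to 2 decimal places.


ratio = compressed/original = 39117/41441 = 0.94392
savings = 1 - ratio = 1 - 0.94392 = 0.05608
as a percentage: 0.05608 * 100 = 5.61%

Space savings = 1 - 39117/41441 = 5.61%


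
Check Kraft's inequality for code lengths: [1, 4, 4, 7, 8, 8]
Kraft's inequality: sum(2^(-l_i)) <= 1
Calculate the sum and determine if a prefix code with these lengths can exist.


Sum = 2^(-1) + 2^(-4) + 2^(-4) + 2^(-7) + 2^(-8) + 2^(-8)
    = 0.5 + 0.0625 + 0.0625 + 0.0078125 + 0.00390625 + 0.00390625
    = 164/256 = 0.640625
Since 0.640625 <= 1, Kraft's inequality IS satisfied.
A prefix code with these lengths CAN exist.

Kraft sum = 0.640625. Satisfied.


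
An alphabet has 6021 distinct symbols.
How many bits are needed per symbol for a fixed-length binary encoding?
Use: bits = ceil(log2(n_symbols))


log2(6021) = 12.5558
Bracket: 2^12 = 4096 < 6021 <= 2^13 = 8192
So ceil(log2(6021)) = 13

bits = ceil(log2(6021)) = ceil(12.5558) = 13 bits


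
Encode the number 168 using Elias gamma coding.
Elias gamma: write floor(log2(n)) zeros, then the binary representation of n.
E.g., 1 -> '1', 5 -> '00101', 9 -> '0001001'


num_bits = floor(log2(168)) + 1 = 8
leading_zeros = num_bits - 1 = 7
binary(168) = 10101000

Elias gamma(168) = '0000000' + '10101000' = 000000010101000 (15 bits)


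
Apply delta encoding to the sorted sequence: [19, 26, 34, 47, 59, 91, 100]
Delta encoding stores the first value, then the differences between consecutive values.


First value: 19
Deltas:
  26 - 19 = 7
  34 - 26 = 8
  47 - 34 = 13
  59 - 47 = 12
  91 - 59 = 32
  100 - 91 = 9


Delta encoded: [19, 7, 8, 13, 12, 32, 9]


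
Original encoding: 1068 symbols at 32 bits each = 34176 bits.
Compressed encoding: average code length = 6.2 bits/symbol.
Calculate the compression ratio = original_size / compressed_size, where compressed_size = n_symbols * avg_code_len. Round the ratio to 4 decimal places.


original_size = n_symbols * orig_bits = 1068 * 32 = 34176 bits
compressed_size = n_symbols * avg_code_len = 1068 * 6.2 = 6621.6 bits
ratio = original_size / compressed_size = 34176 / 6621.6 = 5.1613

Compression ratio = 5.1613


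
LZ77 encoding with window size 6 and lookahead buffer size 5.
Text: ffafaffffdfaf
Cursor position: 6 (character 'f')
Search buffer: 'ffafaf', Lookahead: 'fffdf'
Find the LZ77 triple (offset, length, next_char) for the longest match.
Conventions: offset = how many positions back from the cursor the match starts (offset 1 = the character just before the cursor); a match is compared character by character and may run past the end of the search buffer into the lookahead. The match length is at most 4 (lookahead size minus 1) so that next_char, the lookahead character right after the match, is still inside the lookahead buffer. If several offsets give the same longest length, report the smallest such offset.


Try each offset into the search buffer:
  offset=1 (pos 5, char 'f'): match length 3
  offset=2 (pos 4, char 'a'): match length 0
  offset=3 (pos 3, char 'f'): match length 1
  offset=4 (pos 2, char 'a'): match length 0
  offset=5 (pos 1, char 'f'): match length 1
  offset=6 (pos 0, char 'f'): match length 2
Longest match has length 3 at offset 1.
next_char = character at position 6 + 3 = 9 -> 'd'

Best match: offset=1, length=3 (matching 'fff' starting at position 5)
LZ77 triple: (1, 3, 'd')


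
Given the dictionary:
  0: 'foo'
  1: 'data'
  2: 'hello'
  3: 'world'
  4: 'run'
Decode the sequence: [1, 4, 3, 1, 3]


Look up each index in the dictionary:
  1 -> 'data'
  4 -> 'run'
  3 -> 'world'
  1 -> 'data'
  3 -> 'world'

Decoded: "data run world data world"


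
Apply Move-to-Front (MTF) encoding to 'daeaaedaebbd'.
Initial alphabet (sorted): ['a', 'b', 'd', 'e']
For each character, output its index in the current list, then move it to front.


MTF encoding:
'd': index 2 in ['a', 'b', 'd', 'e'] -> ['d', 'a', 'b', 'e']
'a': index 1 in ['d', 'a', 'b', 'e'] -> ['a', 'd', 'b', 'e']
'e': index 3 in ['a', 'd', 'b', 'e'] -> ['e', 'a', 'd', 'b']
'a': index 1 in ['e', 'a', 'd', 'b'] -> ['a', 'e', 'd', 'b']
'a': index 0 in ['a', 'e', 'd', 'b'] -> ['a', 'e', 'd', 'b']
'e': index 1 in ['a', 'e', 'd', 'b'] -> ['e', 'a', 'd', 'b']
'd': index 2 in ['e', 'a', 'd', 'b'] -> ['d', 'e', 'a', 'b']
'a': index 2 in ['d', 'e', 'a', 'b'] -> ['a', 'd', 'e', 'b']
'e': index 2 in ['a', 'd', 'e', 'b'] -> ['e', 'a', 'd', 'b']
'b': index 3 in ['e', 'a', 'd', 'b'] -> ['b', 'e', 'a', 'd']
'b': index 0 in ['b', 'e', 'a', 'd'] -> ['b', 'e', 'a', 'd']
'd': index 3 in ['b', 'e', 'a', 'd'] -> ['d', 'b', 'e', 'a']


Output: [2, 1, 3, 1, 0, 1, 2, 2, 2, 3, 0, 3]


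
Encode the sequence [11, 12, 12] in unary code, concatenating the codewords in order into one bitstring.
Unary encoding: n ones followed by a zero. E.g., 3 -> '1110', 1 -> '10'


Encode each number as n ones followed by a terminating 0:
  11 -> 111111111110 (12 bits)
  12 -> 1111111111110 (13 bits)
  12 -> 1111111111110 (13 bits)
Total length = 12 + 13 + 13 = 38 bits.

Unary([11, 12, 12]) = 11111111111011111111111101111111111110 (38 bits)


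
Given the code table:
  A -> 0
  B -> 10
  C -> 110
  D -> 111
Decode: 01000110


Decoding:
0 -> A
10 -> B
0 -> A
0 -> A
110 -> C


Result: ABAAC


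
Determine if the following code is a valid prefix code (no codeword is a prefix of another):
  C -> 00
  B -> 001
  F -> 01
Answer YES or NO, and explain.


Checking each pair (does one codeword prefix another?):
  C='00' vs B='001': prefix -- VIOLATION

NO -- this is NOT a valid prefix code. C (00) is a prefix of B (001).


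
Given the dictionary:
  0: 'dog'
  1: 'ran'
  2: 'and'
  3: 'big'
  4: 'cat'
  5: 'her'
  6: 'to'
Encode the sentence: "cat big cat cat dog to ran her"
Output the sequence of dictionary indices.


Look up each word in the dictionary:
  'cat' -> 4
  'big' -> 3
  'cat' -> 4
  'cat' -> 4
  'dog' -> 0
  'to' -> 6
  'ran' -> 1
  'her' -> 5

Encoded: [4, 3, 4, 4, 0, 6, 1, 5]


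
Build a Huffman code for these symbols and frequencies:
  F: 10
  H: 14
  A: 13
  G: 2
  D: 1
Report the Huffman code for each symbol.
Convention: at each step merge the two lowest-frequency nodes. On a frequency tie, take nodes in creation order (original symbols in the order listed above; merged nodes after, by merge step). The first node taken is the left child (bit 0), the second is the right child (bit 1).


Huffman tree construction:
Step 1: Merge D(1) + G(2) = 3
Step 2: Merge (D+G)(3) + F(10) = 13
Step 3: Merge A(13) + ((D+G)+F)(13) = 26
Step 4: Merge H(14) + (A+((D+G)+F))(26) = 40
Read each symbol's code off the tree from the root (left child = 0, right child = 1).

Codes:
  F: 111 (length 3)
  H: 0 (length 1)
  A: 10 (length 2)
  G: 1101 (length 4)
  D: 1100 (length 4)
Average code length: 82/40 = 2.0500 bits/symbol


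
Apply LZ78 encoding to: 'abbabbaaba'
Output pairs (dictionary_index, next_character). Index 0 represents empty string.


LZ78 encoding steps:
Dictionary: {0: ''}
Step 1: w='' (idx 0), next='a' -> output (0, 'a'), add 'a' as idx 1
Step 2: w='' (idx 0), next='b' -> output (0, 'b'), add 'b' as idx 2
Step 3: w='b' (idx 2), next='a' -> output (2, 'a'), add 'ba' as idx 3
Step 4: w='b' (idx 2), next='b' -> output (2, 'b'), add 'bb' as idx 4
Step 5: w='a' (idx 1), next='a' -> output (1, 'a'), add 'aa' as idx 5
Step 6: w='ba' (idx 3), end of input -> output (3, '')


Encoded: [(0, 'a'), (0, 'b'), (2, 'a'), (2, 'b'), (1, 'a'), (3, '')]


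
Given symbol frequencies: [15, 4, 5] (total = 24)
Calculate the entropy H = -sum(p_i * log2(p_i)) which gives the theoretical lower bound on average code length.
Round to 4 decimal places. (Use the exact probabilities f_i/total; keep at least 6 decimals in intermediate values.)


Per-symbol terms -p_i * log2(p_i) with p_i = f_i/24:
  p = 15/24 = 0.625000: log2(p) = -0.678072, -p*log2(p) = 0.423795
  p = 4/24 = 0.166667: log2(p) = -2.584963, -p*log2(p) = 0.430827
  p = 5/24 = 0.208333: log2(p) = -2.263034, -p*log2(p) = 0.471466
H = 0.423795 + 0.430827 + 0.471466 = 1.326088

H = 1.3261 bits/symbol


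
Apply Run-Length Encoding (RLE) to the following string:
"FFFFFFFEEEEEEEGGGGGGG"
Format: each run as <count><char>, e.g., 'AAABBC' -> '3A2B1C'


Scanning runs left to right:
  i=0: run of 'F' x 7 -> '7F'
  i=7: run of 'E' x 7 -> '7E'
  i=14: run of 'G' x 7 -> '7G'

RLE = 7F7E7G


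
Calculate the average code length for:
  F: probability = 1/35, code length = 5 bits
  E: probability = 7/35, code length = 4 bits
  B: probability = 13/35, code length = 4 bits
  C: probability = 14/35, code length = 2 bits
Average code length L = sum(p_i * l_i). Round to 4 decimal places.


Weighted contributions p_i * l_i:
  F: (1/35) * 5 = 5/35
  E: (7/35) * 4 = 28/35
  B: (13/35) * 4 = 52/35
  C: (14/35) * 2 = 28/35
Sum = (5 + 28 + 52 + 28)/35 = 113/35

L = 113/35 = 3.2286 bits/symbol


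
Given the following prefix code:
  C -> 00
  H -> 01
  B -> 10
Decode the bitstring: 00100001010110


Decoding step by step:
Bits 00 -> C
Bits 10 -> B
Bits 00 -> C
Bits 01 -> H
Bits 01 -> H
Bits 01 -> H
Bits 10 -> B


Decoded message: CBCHHHB


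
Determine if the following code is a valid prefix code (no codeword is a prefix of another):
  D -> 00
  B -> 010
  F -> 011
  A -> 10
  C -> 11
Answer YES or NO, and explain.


Checking each pair (does one codeword prefix another?):
  D='00' vs B='010': no prefix
  D='00' vs F='011': no prefix
  D='00' vs A='10': no prefix
  D='00' vs C='11': no prefix
  B='010' vs D='00': no prefix
  B='010' vs F='011': no prefix
  B='010' vs A='10': no prefix
  B='010' vs C='11': no prefix
  F='011' vs D='00': no prefix
  F='011' vs B='010': no prefix
  F='011' vs A='10': no prefix
  F='011' vs C='11': no prefix
  A='10' vs D='00': no prefix
  A='10' vs B='010': no prefix
  A='10' vs F='011': no prefix
  A='10' vs C='11': no prefix
  C='11' vs D='00': no prefix
  C='11' vs B='010': no prefix
  C='11' vs F='011': no prefix
  C='11' vs A='10': no prefix
No violation found over all pairs.

YES -- this is a valid prefix code. No codeword is a prefix of any other codeword.


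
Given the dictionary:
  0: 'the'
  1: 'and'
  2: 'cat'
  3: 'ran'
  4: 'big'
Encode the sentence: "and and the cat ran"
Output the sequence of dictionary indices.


Look up each word in the dictionary:
  'and' -> 1
  'and' -> 1
  'the' -> 0
  'cat' -> 2
  'ran' -> 3

Encoded: [1, 1, 0, 2, 3]


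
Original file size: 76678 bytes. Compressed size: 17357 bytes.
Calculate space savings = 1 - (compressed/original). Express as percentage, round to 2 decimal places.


ratio = compressed/original = 17357/76678 = 0.226362
savings = 1 - ratio = 1 - 0.226362 = 0.773638
as a percentage: 0.773638 * 100 = 77.36%

Space savings = 1 - 17357/76678 = 77.36%


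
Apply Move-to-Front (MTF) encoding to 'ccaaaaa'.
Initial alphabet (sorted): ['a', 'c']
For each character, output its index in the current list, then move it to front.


MTF encoding:
'c': index 1 in ['a', 'c'] -> ['c', 'a']
'c': index 0 in ['c', 'a'] -> ['c', 'a']
'a': index 1 in ['c', 'a'] -> ['a', 'c']
'a': index 0 in ['a', 'c'] -> ['a', 'c']
'a': index 0 in ['a', 'c'] -> ['a', 'c']
'a': index 0 in ['a', 'c'] -> ['a', 'c']
'a': index 0 in ['a', 'c'] -> ['a', 'c']


Output: [1, 0, 1, 0, 0, 0, 0]


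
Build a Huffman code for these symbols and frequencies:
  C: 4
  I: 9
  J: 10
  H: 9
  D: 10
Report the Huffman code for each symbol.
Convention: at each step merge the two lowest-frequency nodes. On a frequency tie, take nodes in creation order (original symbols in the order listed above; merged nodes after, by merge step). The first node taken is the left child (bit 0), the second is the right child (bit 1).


Huffman tree construction:
Step 1: Merge C(4) + I(9) = 13
Step 2: Merge H(9) + J(10) = 19
Step 3: Merge D(10) + (C+I)(13) = 23
Step 4: Merge (H+J)(19) + (D+(C+I))(23) = 42
Read each symbol's code off the tree from the root (left child = 0, right child = 1).

Codes:
  C: 110 (length 3)
  I: 111 (length 3)
  J: 01 (length 2)
  H: 00 (length 2)
  D: 10 (length 2)
Average code length: 97/42 = 2.3095 bits/symbol


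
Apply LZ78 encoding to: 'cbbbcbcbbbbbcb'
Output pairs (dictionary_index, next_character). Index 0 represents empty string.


LZ78 encoding steps:
Dictionary: {0: ''}
Step 1: w='' (idx 0), next='c' -> output (0, 'c'), add 'c' as idx 1
Step 2: w='' (idx 0), next='b' -> output (0, 'b'), add 'b' as idx 2
Step 3: w='b' (idx 2), next='b' -> output (2, 'b'), add 'bb' as idx 3
Step 4: w='c' (idx 1), next='b' -> output (1, 'b'), add 'cb' as idx 4
Step 5: w='cb' (idx 4), next='b' -> output (4, 'b'), add 'cbb' as idx 5
Step 6: w='bb' (idx 3), next='b' -> output (3, 'b'), add 'bbb' as idx 6
Step 7: w='cb' (idx 4), end of input -> output (4, '')


Encoded: [(0, 'c'), (0, 'b'), (2, 'b'), (1, 'b'), (4, 'b'), (3, 'b'), (4, '')]


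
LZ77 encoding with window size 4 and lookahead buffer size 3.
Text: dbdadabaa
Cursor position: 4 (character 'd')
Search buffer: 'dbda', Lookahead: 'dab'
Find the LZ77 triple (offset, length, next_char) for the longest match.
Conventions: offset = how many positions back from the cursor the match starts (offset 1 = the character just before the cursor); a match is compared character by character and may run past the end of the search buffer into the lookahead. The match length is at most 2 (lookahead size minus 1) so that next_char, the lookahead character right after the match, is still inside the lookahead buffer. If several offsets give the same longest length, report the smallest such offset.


Try each offset into the search buffer:
  offset=1 (pos 3, char 'a'): match length 0
  offset=2 (pos 2, char 'd'): match length 2
  offset=3 (pos 1, char 'b'): match length 0
  offset=4 (pos 0, char 'd'): match length 1
Longest match has length 2 at offset 2.
next_char = character at position 4 + 2 = 6 -> 'b'

Best match: offset=2, length=2 (matching 'da' starting at position 2)
LZ77 triple: (2, 2, 'b')


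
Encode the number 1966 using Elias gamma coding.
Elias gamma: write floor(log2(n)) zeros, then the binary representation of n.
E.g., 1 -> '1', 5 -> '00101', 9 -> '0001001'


num_bits = floor(log2(1966)) + 1 = 11
leading_zeros = num_bits - 1 = 10
binary(1966) = 11110101110

Elias gamma(1966) = '0000000000' + '11110101110' = 000000000011110101110 (21 bits)


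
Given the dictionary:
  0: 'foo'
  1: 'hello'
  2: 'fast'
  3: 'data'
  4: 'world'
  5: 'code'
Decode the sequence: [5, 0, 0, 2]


Look up each index in the dictionary:
  5 -> 'code'
  0 -> 'foo'
  0 -> 'foo'
  2 -> 'fast'

Decoded: "code foo foo fast"


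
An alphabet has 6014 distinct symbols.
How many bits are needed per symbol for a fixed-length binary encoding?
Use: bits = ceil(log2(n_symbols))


log2(6014) = 12.5541
Bracket: 2^12 = 4096 < 6014 <= 2^13 = 8192
So ceil(log2(6014)) = 13

bits = ceil(log2(6014)) = ceil(12.5541) = 13 bits


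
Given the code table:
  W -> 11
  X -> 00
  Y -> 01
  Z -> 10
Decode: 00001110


Decoding:
00 -> X
00 -> X
11 -> W
10 -> Z


Result: XXWZ


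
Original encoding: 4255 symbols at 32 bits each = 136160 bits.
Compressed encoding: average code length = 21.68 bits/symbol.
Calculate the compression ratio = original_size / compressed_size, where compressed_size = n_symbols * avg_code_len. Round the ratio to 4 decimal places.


original_size = n_symbols * orig_bits = 4255 * 32 = 136160 bits
compressed_size = n_symbols * avg_code_len = 4255 * 21.68 = 92248.4 bits
ratio = original_size / compressed_size = 136160 / 92248.4 = 1.476

Compression ratio = 1.476


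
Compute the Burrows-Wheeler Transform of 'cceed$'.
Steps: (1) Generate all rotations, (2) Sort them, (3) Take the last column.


Rotations (sorted):
  0: $cceed -> last char: d
  1: cceed$ -> last char: $
  2: ceed$c -> last char: c
  3: d$ccee -> last char: e
  4: ed$cce -> last char: e
  5: eed$cc -> last char: c


BWT = d$ceec


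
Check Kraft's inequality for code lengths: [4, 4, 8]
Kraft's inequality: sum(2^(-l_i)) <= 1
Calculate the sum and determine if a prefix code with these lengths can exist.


Sum = 2^(-4) + 2^(-4) + 2^(-8)
    = 0.0625 + 0.0625 + 0.00390625
    = 33/256 = 0.12890625
Since 0.12890625 <= 1, Kraft's inequality IS satisfied.
A prefix code with these lengths CAN exist.

Kraft sum = 0.12890625. Satisfied.


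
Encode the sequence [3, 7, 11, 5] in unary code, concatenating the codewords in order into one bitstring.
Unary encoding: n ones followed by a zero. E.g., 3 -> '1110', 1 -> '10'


Encode each number as n ones followed by a terminating 0:
  3 -> 1110 (4 bits)
  7 -> 11111110 (8 bits)
  11 -> 111111111110 (12 bits)
  5 -> 111110 (6 bits)
Total length = 4 + 8 + 12 + 6 = 30 bits.

Unary([3, 7, 11, 5]) = 111011111110111111111110111110 (30 bits)


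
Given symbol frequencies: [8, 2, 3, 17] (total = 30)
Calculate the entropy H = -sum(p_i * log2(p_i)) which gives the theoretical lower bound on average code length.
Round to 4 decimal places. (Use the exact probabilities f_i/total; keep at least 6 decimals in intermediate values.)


Per-symbol terms -p_i * log2(p_i) with p_i = f_i/30:
  p = 8/30 = 0.266667: log2(p) = -1.906891, -p*log2(p) = 0.508504
  p = 2/30 = 0.066667: log2(p) = -3.906891, -p*log2(p) = 0.260459
  p = 3/30 = 0.100000: log2(p) = -3.321928, -p*log2(p) = 0.332193
  p = 17/30 = 0.566667: log2(p) = -0.819428, -p*log2(p) = 0.464342
H = 0.508504 + 0.260459 + 0.332193 + 0.464342 = 1.565498

H = 1.5655 bits/symbol


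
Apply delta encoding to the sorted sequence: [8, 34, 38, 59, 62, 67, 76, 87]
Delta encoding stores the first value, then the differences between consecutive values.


First value: 8
Deltas:
  34 - 8 = 26
  38 - 34 = 4
  59 - 38 = 21
  62 - 59 = 3
  67 - 62 = 5
  76 - 67 = 9
  87 - 76 = 11


Delta encoded: [8, 26, 4, 21, 3, 5, 9, 11]


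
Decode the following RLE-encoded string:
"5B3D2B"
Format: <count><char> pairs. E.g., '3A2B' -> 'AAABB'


Expanding each <count><char> pair:
  5B -> 'BBBBB'
  3D -> 'DDD'
  2B -> 'BB'

Decoded = BBBBBDDDBB


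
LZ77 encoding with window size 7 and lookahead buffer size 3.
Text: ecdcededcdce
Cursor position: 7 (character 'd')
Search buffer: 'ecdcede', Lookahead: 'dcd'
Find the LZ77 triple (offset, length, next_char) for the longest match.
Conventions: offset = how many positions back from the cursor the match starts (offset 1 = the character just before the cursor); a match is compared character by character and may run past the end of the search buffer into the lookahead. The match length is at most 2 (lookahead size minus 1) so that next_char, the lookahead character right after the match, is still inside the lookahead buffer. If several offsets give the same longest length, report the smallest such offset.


Try each offset into the search buffer:
  offset=1 (pos 6, char 'e'): match length 0
  offset=2 (pos 5, char 'd'): match length 1
  offset=3 (pos 4, char 'e'): match length 0
  offset=4 (pos 3, char 'c'): match length 0
  offset=5 (pos 2, char 'd'): match length 2
  offset=6 (pos 1, char 'c'): match length 0
  offset=7 (pos 0, char 'e'): match length 0
Longest match has length 2 at offset 5.
next_char = character at position 7 + 2 = 9 -> 'd'

Best match: offset=5, length=2 (matching 'dc' starting at position 2)
LZ77 triple: (5, 2, 'd')


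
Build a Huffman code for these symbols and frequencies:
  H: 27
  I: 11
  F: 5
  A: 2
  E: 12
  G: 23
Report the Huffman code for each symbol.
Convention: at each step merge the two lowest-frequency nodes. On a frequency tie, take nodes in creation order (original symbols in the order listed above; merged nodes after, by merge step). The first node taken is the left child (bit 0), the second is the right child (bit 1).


Huffman tree construction:
Step 1: Merge A(2) + F(5) = 7
Step 2: Merge (A+F)(7) + I(11) = 18
Step 3: Merge E(12) + ((A+F)+I)(18) = 30
Step 4: Merge G(23) + H(27) = 50
Step 5: Merge (E+((A+F)+I))(30) + (G+H)(50) = 80
Read each symbol's code off the tree from the root (left child = 0, right child = 1).

Codes:
  H: 11 (length 2)
  I: 011 (length 3)
  F: 0101 (length 4)
  A: 0100 (length 4)
  E: 00 (length 2)
  G: 10 (length 2)
Average code length: 185/80 = 2.3125 bits/symbol


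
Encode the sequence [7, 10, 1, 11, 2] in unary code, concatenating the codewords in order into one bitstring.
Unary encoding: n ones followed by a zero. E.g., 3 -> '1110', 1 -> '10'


Encode each number as n ones followed by a terminating 0:
  7 -> 11111110 (8 bits)
  10 -> 11111111110 (11 bits)
  1 -> 10 (2 bits)
  11 -> 111111111110 (12 bits)
  2 -> 110 (3 bits)
Total length = 8 + 11 + 2 + 12 + 3 = 36 bits.

Unary([7, 10, 1, 11, 2]) = 111111101111111111010111111111110110 (36 bits)


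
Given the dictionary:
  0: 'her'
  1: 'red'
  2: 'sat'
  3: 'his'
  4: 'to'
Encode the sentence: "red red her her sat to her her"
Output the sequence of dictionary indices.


Look up each word in the dictionary:
  'red' -> 1
  'red' -> 1
  'her' -> 0
  'her' -> 0
  'sat' -> 2
  'to' -> 4
  'her' -> 0
  'her' -> 0

Encoded: [1, 1, 0, 0, 2, 4, 0, 0]


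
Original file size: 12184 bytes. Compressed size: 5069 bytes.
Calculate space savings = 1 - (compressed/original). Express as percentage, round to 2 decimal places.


ratio = compressed/original = 5069/12184 = 0.416037
savings = 1 - ratio = 1 - 0.416037 = 0.583963
as a percentage: 0.583963 * 100 = 58.4%

Space savings = 1 - 5069/12184 = 58.4%


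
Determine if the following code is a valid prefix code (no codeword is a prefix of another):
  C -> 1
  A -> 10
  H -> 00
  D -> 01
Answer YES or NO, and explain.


Checking each pair (does one codeword prefix another?):
  C='1' vs A='10': prefix -- VIOLATION

NO -- this is NOT a valid prefix code. C (1) is a prefix of A (10).


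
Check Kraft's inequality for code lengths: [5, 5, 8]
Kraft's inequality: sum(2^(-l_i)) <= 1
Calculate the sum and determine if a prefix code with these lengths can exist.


Sum = 2^(-5) + 2^(-5) + 2^(-8)
    = 0.03125 + 0.03125 + 0.00390625
    = 17/256 = 0.06640625
Since 0.06640625 <= 1, Kraft's inequality IS satisfied.
A prefix code with these lengths CAN exist.

Kraft sum = 0.06640625. Satisfied.


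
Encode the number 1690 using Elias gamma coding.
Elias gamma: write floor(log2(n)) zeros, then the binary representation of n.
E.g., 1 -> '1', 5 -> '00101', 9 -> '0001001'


num_bits = floor(log2(1690)) + 1 = 11
leading_zeros = num_bits - 1 = 10
binary(1690) = 11010011010

Elias gamma(1690) = '0000000000' + '11010011010' = 000000000011010011010 (21 bits)


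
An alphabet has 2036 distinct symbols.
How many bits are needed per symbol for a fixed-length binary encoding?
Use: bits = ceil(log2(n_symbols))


log2(2036) = 10.9915
Bracket: 2^10 = 1024 < 2036 <= 2^11 = 2048
So ceil(log2(2036)) = 11

bits = ceil(log2(2036)) = ceil(10.9915) = 11 bits


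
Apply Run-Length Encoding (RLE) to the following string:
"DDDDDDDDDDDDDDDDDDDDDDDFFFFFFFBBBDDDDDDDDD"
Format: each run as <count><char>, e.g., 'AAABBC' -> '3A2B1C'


Scanning runs left to right:
  i=0: run of 'D' x 23 -> '23D'
  i=23: run of 'F' x 7 -> '7F'
  i=30: run of 'B' x 3 -> '3B'
  i=33: run of 'D' x 9 -> '9D'

RLE = 23D7F3B9D


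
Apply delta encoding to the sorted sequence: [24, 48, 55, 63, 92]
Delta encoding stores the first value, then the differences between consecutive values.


First value: 24
Deltas:
  48 - 24 = 24
  55 - 48 = 7
  63 - 55 = 8
  92 - 63 = 29


Delta encoded: [24, 24, 7, 8, 29]


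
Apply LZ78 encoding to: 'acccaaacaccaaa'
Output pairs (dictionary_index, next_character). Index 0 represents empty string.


LZ78 encoding steps:
Dictionary: {0: ''}
Step 1: w='' (idx 0), next='a' -> output (0, 'a'), add 'a' as idx 1
Step 2: w='' (idx 0), next='c' -> output (0, 'c'), add 'c' as idx 2
Step 3: w='c' (idx 2), next='c' -> output (2, 'c'), add 'cc' as idx 3
Step 4: w='a' (idx 1), next='a' -> output (1, 'a'), add 'aa' as idx 4
Step 5: w='a' (idx 1), next='c' -> output (1, 'c'), add 'ac' as idx 5
Step 6: w='ac' (idx 5), next='c' -> output (5, 'c'), add 'acc' as idx 6
Step 7: w='aa' (idx 4), next='a' -> output (4, 'a'), add 'aaa' as idx 7


Encoded: [(0, 'a'), (0, 'c'), (2, 'c'), (1, 'a'), (1, 'c'), (5, 'c'), (4, 'a')]


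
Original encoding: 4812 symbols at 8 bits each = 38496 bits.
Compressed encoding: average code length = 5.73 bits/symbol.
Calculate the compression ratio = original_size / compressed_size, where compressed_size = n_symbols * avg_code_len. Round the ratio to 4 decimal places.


original_size = n_symbols * orig_bits = 4812 * 8 = 38496 bits
compressed_size = n_symbols * avg_code_len = 4812 * 5.73 = 27572.76 bits
ratio = original_size / compressed_size = 38496 / 27572.76 = 1.3962

Compression ratio = 1.3962


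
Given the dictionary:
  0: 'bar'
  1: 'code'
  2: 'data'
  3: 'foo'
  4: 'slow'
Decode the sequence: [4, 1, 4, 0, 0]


Look up each index in the dictionary:
  4 -> 'slow'
  1 -> 'code'
  4 -> 'slow'
  0 -> 'bar'
  0 -> 'bar'

Decoded: "slow code slow bar bar"


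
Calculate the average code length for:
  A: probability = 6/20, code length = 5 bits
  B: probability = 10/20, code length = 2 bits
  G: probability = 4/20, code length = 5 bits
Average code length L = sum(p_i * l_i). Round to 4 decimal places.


Weighted contributions p_i * l_i:
  A: (6/20) * 5 = 30/20
  B: (10/20) * 2 = 20/20
  G: (4/20) * 5 = 20/20
Sum = (30 + 20 + 20)/20 = 70/20

L = 70/20 = 3.5000 bits/symbol


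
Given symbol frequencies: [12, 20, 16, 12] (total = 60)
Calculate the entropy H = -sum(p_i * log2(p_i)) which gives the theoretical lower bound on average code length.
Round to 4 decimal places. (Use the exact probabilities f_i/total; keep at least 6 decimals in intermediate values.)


Per-symbol terms -p_i * log2(p_i) with p_i = f_i/60:
  p = 12/60 = 0.200000: log2(p) = -2.321928, -p*log2(p) = 0.464386
  p = 20/60 = 0.333333: log2(p) = -1.584963, -p*log2(p) = 0.528321
  p = 16/60 = 0.266667: log2(p) = -1.906891, -p*log2(p) = 0.508504
  p = 12/60 = 0.200000: log2(p) = -2.321928, -p*log2(p) = 0.464386
H = 0.464386 + 0.528321 + 0.508504 + 0.464386 = 1.965597

H = 1.9656 bits/symbol


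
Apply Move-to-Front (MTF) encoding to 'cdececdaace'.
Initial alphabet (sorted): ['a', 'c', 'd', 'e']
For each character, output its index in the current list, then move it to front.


MTF encoding:
'c': index 1 in ['a', 'c', 'd', 'e'] -> ['c', 'a', 'd', 'e']
'd': index 2 in ['c', 'a', 'd', 'e'] -> ['d', 'c', 'a', 'e']
'e': index 3 in ['d', 'c', 'a', 'e'] -> ['e', 'd', 'c', 'a']
'c': index 2 in ['e', 'd', 'c', 'a'] -> ['c', 'e', 'd', 'a']
'e': index 1 in ['c', 'e', 'd', 'a'] -> ['e', 'c', 'd', 'a']
'c': index 1 in ['e', 'c', 'd', 'a'] -> ['c', 'e', 'd', 'a']
'd': index 2 in ['c', 'e', 'd', 'a'] -> ['d', 'c', 'e', 'a']
'a': index 3 in ['d', 'c', 'e', 'a'] -> ['a', 'd', 'c', 'e']
'a': index 0 in ['a', 'd', 'c', 'e'] -> ['a', 'd', 'c', 'e']
'c': index 2 in ['a', 'd', 'c', 'e'] -> ['c', 'a', 'd', 'e']
'e': index 3 in ['c', 'a', 'd', 'e'] -> ['e', 'c', 'a', 'd']


Output: [1, 2, 3, 2, 1, 1, 2, 3, 0, 2, 3]


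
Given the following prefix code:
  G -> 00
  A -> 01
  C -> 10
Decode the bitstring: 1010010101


Decoding step by step:
Bits 10 -> C
Bits 10 -> C
Bits 01 -> A
Bits 01 -> A
Bits 01 -> A


Decoded message: CCAAA


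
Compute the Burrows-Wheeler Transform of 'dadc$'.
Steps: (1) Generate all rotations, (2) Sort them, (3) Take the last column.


Rotations (sorted):
  0: $dadc -> last char: c
  1: adc$d -> last char: d
  2: c$dad -> last char: d
  3: dadc$ -> last char: $
  4: dc$da -> last char: a


BWT = cdd$a


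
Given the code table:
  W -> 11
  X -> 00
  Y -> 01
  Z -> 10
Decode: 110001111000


Decoding:
11 -> W
00 -> X
01 -> Y
11 -> W
10 -> Z
00 -> X


Result: WXYWZX


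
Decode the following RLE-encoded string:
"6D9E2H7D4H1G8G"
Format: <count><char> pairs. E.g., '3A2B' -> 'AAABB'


Expanding each <count><char> pair:
  6D -> 'DDDDDD'
  9E -> 'EEEEEEEEE'
  2H -> 'HH'
  7D -> 'DDDDDDD'
  4H -> 'HHHH'
  1G -> 'G'
  8G -> 'GGGGGGGG'

Decoded = DDDDDDEEEEEEEEEHHDDDDDDDHHHHGGGGGGGGG


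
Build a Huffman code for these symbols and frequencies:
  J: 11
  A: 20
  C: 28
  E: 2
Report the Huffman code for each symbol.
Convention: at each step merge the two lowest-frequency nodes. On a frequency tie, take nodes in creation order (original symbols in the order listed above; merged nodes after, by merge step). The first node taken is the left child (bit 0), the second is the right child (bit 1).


Huffman tree construction:
Step 1: Merge E(2) + J(11) = 13
Step 2: Merge (E+J)(13) + A(20) = 33
Step 3: Merge C(28) + ((E+J)+A)(33) = 61
Read each symbol's code off the tree from the root (left child = 0, right child = 1).

Codes:
  J: 101 (length 3)
  A: 11 (length 2)
  C: 0 (length 1)
  E: 100 (length 3)
Average code length: 107/61 = 1.7541 bits/symbol
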